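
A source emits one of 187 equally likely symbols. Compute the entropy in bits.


H = log2(n) = log2(187) = 7.5469

7.5469 bits


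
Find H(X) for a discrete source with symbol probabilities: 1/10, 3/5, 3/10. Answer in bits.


H = -sum(p_i * log2(p_i)). Terms: -(1/10)*log2(1/10) = 0.332193; -(3/5)*log2(3/5) = 0.442179; -(3/10)*log2(3/10) = 0.521090. H = 0.332193 + 0.442179 + 0.521090 = 1.2955

1.2955 bits


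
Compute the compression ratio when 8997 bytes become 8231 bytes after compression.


Ratio = original / compressed = 8997 / 8231 = 1.0931

1.0931


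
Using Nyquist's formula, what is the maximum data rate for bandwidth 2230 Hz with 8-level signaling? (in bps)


Rate = 2 * B * log2(M) = 2 * 2230 * 3.0 = 13380.0

13380.0 bps


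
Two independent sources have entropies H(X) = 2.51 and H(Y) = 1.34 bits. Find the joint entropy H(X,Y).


For independent variables, H(X,Y) = H(X) + H(Y) = 2.51 + 1.34 = 3.85

3.85 bits


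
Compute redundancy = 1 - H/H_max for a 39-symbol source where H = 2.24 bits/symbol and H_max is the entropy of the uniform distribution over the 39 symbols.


H_max = log2(K) = log2(39) = 5.2854 bits/symbol. Redundancy = 1 - H/H_max = 1 - 2.24/5.2854 = 1 - 0.4238 = 0.5762

0.5762


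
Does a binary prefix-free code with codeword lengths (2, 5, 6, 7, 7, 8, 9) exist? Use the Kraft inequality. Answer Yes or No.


Kraft sum = sum(2^(-l_i)) = 0.3184, need <= 1. Result: satisfied (a binary prefix-free code with these lengths exists)

Yes


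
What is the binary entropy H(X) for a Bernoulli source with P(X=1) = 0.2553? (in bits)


H = -p*log2(p) - (1-p)*log2(1-p). -0.2553*log2(0.2553) = 0.502873; -0.7447*log2(0.7447) = 0.316698. H = 0.502873 + 0.316698 = 0.8196

0.8196 bits


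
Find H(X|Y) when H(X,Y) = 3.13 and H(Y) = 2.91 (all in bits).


H(X|Y) = H(X,Y) - H(Y) = 3.13 - 2.91 = 0.22

0.22 bits


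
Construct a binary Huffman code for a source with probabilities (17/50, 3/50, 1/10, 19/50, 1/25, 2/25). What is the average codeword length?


Huffman construction (repeatedly merge the two least-probable nodes; each merge adds 1 bit to every symbol beneath it): 1/25 + 3/50 = 1/10; 2/25 + 1/10 = 9/50; 1/10 + 9/50 = 7/25; 7/25 + 17/50 = 31/50; 19/50 + 31/50 = 1. Resulting codeword lengths (in the order the probabilities were given): (2, 4, 4, 1, 4, 4). L_avg = sum(p_i * l_i) = 17/50*2 + 3/50*4 + 1/10*4 + 19/50*1 + 1/25*4 + 2/25*4 = 109/50 = 2.18

2.18 bits


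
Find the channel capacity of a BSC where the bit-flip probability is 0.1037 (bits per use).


H(p) = -p*log2(p) - (1-p)*log2(1-p) = -0.1037*log2(0.1037) - 0.8963*log2(0.8963) = 0.339048 + 0.141567 = 0.4806. C = 1 - H(p) = 1 - 0.4806 = 0.5194

0.5194 bits


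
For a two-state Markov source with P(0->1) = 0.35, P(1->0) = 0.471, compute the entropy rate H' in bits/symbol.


Stationary distribution: pi_0 = p10/(p01+p10) = 0.5737, pi_1 = 0.4263. Entropy rate H' = pi_0*H(p01) + pi_1*H(p10) = 0.5737*0.9341 + 0.4263*0.9976 = 0.9611

0.9611 bits/symbol


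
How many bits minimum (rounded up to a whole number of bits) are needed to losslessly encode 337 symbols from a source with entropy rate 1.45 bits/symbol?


Minimum bits >= n * H = 337 * 1.45 = 488.65, rounded up to a whole number of bits = 489

489 bits


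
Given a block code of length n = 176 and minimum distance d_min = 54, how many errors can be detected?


Detection capability = d_min - 1 = 54 - 1 = 53

53 errors


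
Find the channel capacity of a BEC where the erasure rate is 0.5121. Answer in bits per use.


C = 1 - epsilon = 1 - 0.5121 = 0.4879

0.4879 bits


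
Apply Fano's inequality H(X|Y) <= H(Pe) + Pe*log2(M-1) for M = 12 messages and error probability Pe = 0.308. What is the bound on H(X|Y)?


H(Pe) = -Pe*log2(Pe) - (1-Pe)*log2(1-Pe) = -0.308*log2(0.308) - 0.692*log2(0.692) = 0.523291 + 0.367560 = 0.8909. Pe*log2(M-1) = 0.308*log2(11) = 1.065505. Bound = H(Pe) + Pe*log2(M-1) = 0.523291 + 0.367560 + 1.065505 = 1.9564

1.9564 bits


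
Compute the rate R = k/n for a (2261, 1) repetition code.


Rate = k/n = 1/2261

1/2261


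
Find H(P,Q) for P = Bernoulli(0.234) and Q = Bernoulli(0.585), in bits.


H(P,Q) = -p*log2(q) - (1-p)*log2(1-q). -0.234*log2(0.585) = 0.180997; -0.766*log2(0.415) = 0.971914. H(P,Q) = 0.180997 + 0.971914 = 1.1529

1.1529 bits


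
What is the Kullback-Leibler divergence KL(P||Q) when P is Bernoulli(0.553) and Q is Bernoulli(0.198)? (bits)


KL = p*log2(p/q) + (1-p)*log2((1-p)/(1-q)) = 0.553*log2(0.553/0.198) + 0.447*log2(0.447/0.802) = 0.4425

0.4425 bits


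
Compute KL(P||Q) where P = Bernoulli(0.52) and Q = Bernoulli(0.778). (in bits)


KL = p*log2(p/q) + (1-p)*log2((1-p)/(1-q)) = 0.52*log2(0.52/0.778) + 0.48*log2(0.48/0.222) = 0.2317

0.2317 bits


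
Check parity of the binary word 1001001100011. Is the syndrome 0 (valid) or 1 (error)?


Syndrome = XOR of all bits = 1 XOR 0 XOR 0 XOR 1 XOR 0 XOR 0 XOR 1 XOR 1 XOR 0 XOR 0 XOR 0 XOR 1 XOR 1 = 0

0


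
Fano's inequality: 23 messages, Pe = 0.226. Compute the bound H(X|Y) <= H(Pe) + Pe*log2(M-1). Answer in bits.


H(Pe) = -Pe*log2(Pe) - (1-Pe)*log2(1-Pe) = -0.226*log2(0.226) - 0.774*log2(0.774) = 0.484907 + 0.286066 = 0.771. Pe*log2(M-1) = 0.226*log2(22) = 1.007832. Bound = H(Pe) + Pe*log2(M-1) = 0.484907 + 0.286066 + 1.007832 = 1.7788

1.7788 bits


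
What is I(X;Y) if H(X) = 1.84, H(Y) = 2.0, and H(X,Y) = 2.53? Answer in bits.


I(X;Y) = H(X) + H(Y) - H(X,Y) = 1.84 + 2.0 - 2.53 = 1.31

1.31 bits


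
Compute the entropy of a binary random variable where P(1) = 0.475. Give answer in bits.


H = -p*log2(p) - (1-p)*log2(1-p). -0.475*log2(0.475) = 0.510150; -0.525*log2(0.525) = 0.488046. H = 0.510150 + 0.488046 = 0.9982

0.9982 bits


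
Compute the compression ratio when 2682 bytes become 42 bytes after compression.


Ratio = original / compressed = 2682 / 42 = 63.8571

63.8571


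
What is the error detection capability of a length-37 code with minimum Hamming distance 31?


Detection capability = d_min - 1 = 31 - 1 = 30

30 errors


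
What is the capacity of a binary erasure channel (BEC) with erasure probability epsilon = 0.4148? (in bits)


C = 1 - epsilon = 1 - 0.4148 = 0.5852

0.5852 bits


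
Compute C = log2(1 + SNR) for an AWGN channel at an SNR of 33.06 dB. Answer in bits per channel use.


SNR_linear = 10^(33.06/10) = 2023.0192; C = log2(1 + SNR_linear) = log2(1 + 2023.0192) = 10.983

10.983 bits/channel use


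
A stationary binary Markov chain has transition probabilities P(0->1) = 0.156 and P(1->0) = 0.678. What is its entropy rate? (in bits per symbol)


Stationary distribution: pi_0 = p10/(p01+p10) = 0.8129, pi_1 = 0.1871. Entropy rate H' = pi_0*H(p01) + pi_1*H(p10) = 0.8129*0.6247 + 0.1871*0.9065 = 0.6774

0.6774 bits/symbol


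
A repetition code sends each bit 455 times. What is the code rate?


Rate = k/n = 1/455

1/455


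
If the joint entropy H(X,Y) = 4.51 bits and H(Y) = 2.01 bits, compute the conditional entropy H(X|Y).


H(X|Y) = H(X,Y) - H(Y) = 4.51 - 2.01 = 2.5

2.5 bits


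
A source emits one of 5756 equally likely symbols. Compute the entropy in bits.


H = log2(n) = log2(5756) = 12.4909

12.4909 bits


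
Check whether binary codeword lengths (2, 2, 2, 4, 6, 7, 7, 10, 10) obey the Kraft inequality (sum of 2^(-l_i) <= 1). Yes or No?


Kraft sum = sum(2^(-l_i)) = 0.8457, need <= 1. Result: satisfied (a binary prefix-free code with these lengths exists)

Yes


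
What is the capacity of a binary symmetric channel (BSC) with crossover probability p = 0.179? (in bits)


H(p) = -p*log2(p) - (1-p)*log2(1-p) = -0.179*log2(0.179) - 0.821*log2(0.821) = 0.444272 + 0.233612 = 0.6779. C = 1 - H(p) = 1 - 0.6779 = 0.3221

0.3221 bits


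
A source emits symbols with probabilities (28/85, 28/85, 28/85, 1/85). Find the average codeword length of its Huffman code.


Huffman construction (repeatedly merge the two least-probable nodes; each merge adds 1 bit to every symbol beneath it): 1/85 + 28/85 = 29/85; 28/85 + 28/85 = 56/85; 29/85 + 56/85 = 1. Resulting codeword lengths (in the order the probabilities were given): (2, 2, 2, 2). L_avg = sum(p_i * l_i) = 28/85*2 + 28/85*2 + 28/85*2 + 1/85*2 = 2

2.0 bits


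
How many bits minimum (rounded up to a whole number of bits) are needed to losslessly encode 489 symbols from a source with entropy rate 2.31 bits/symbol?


Minimum bits >= n * H = 489 * 2.31 = 1129.59, rounded up to a whole number of bits = 1130

1130 bits


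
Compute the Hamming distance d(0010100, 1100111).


Count differing positions: ^ ^ ^ . . ^ ^ = 5 differences

5


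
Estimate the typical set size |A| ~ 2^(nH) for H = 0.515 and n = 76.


log2|A_typical| = nH = 76 * 0.515 = 39.14, so |A_typical| ~ 2^39.14 = 6.058e+11

6.058e+11


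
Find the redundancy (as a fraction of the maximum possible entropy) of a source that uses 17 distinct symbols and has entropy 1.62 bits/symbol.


H_max = log2(K) = log2(17) = 4.0875 bits/symbol. Redundancy = 1 - H/H_max = 1 - 1.62/4.0875 = 1 - 0.3963 = 0.6037

0.6037


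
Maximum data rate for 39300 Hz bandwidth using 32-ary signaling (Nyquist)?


Rate = 2 * B * log2(M) = 2 * 39300 * 5.0 = 393000.0

393000.0 bps


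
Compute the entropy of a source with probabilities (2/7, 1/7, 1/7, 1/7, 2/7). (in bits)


H = -sum(p_i * log2(p_i)). Terms: -(2/7)*log2(2/7) = 0.516387; -(1/7)*log2(1/7) = 0.401051; -(1/7)*log2(1/7) = 0.401051; -(1/7)*log2(1/7) = 0.401051; -(2/7)*log2(2/7) = 0.516387. H = 0.516387 + 0.401051 + 0.401051 + 0.401051 + 0.516387 = 2.2359

2.2359 bits


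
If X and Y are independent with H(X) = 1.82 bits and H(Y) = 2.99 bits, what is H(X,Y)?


For independent variables, H(X,Y) = H(X) + H(Y) = 1.82 + 2.99 = 4.81

4.81 bits


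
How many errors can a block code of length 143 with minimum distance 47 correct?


Correction capability = floor((d-1)/2) = floor((47-1)/2) = 23

23 errors


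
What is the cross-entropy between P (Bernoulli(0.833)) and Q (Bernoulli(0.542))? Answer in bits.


H(P,Q) = -p*log2(q) - (1-p)*log2(1-q). -0.833*log2(0.542) = 0.736068; -0.167*log2(0.458) = 0.188139. H(P,Q) = 0.736068 + 0.188139 = 0.9242

0.9242 bits


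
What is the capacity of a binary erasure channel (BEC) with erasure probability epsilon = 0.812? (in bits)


C = 1 - epsilon = 1 - 0.812 = 0.188

0.188 bits


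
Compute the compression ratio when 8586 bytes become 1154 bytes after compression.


Ratio = original / compressed = 8586 / 1154 = 7.4402

7.4402


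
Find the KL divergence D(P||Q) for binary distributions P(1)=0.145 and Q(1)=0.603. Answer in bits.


KL = p*log2(p/q) + (1-p)*log2((1-p)/(1-q)) = 0.145*log2(0.145/0.603) + 0.855*log2(0.855/0.397) = 0.6482

0.6482 bits


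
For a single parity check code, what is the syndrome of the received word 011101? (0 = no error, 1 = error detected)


Syndrome = XOR of all bits = 0 XOR 1 XOR 1 XOR 1 XOR 0 XOR 1 = 0

0


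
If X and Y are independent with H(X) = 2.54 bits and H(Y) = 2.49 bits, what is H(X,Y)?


For independent variables, H(X,Y) = H(X) + H(Y) = 2.54 + 2.49 = 5.03

5.03 bits


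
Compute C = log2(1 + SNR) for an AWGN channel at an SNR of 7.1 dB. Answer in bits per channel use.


SNR_linear = 10^(7.1/10) = 5.1286; C = log2(1 + SNR_linear) = log2(1 + 5.1286) = 2.6156

2.6156 bits/channel use


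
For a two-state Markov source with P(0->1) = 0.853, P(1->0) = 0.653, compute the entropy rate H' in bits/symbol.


Stationary distribution: pi_0 = p10/(p01+p10) = 0.4336, pi_1 = 0.5664. Entropy rate H' = pi_0*H(p01) + pi_1*H(p10) = 0.4336*0.6023 + 0.5664*0.9314 = 0.7887

0.7887 bits/symbol


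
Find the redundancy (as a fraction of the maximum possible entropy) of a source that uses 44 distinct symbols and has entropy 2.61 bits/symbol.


H_max = log2(K) = log2(44) = 5.4594 bits/symbol. Redundancy = 1 - H/H_max = 1 - 2.61/5.4594 = 1 - 0.4781 = 0.5219

0.5219


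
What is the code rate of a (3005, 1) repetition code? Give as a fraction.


Rate = k/n = 1/3005

1/3005


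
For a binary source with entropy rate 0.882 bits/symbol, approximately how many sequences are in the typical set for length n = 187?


log2|A_typical| = nH = 187 * 0.882 = 164.934, so |A_typical| ~ 2^164.934 = 4.468e+49

4.468e+49


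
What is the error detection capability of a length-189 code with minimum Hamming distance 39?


Detection capability = d_min - 1 = 39 - 1 = 38

38 errors


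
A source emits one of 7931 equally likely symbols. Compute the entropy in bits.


H = log2(n) = log2(7931) = 12.9533

12.9533 bits


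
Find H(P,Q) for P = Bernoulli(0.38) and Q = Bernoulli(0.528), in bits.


H(P,Q) = -p*log2(q) - (1-p)*log2(1-q). -0.38*log2(0.528) = 0.350128; -0.62*log2(0.472) = 0.671548. H(P,Q) = 0.350128 + 0.671548 = 1.0217

1.0217 bits


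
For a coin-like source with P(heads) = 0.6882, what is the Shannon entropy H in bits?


H = -p*log2(p) - (1-p)*log2(1-p). -0.6882*log2(0.6882) = 0.371009; -0.3118*log2(0.3118) = 0.524232. H = 0.371009 + 0.524232 = 0.8952

0.8952 bits


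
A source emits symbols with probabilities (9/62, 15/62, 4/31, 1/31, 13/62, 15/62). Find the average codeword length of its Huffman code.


Huffman construction (repeatedly merge the two least-probable nodes; each merge adds 1 bit to every symbol beneath it): 1/31 + 4/31 = 5/31; 9/62 + 5/31 = 19/62; 13/62 + 15/62 = 14/31; 15/62 + 19/62 = 17/31; 14/31 + 17/31 = 1. Resulting codeword lengths (in the order the probabilities were given): (3, 2, 4, 4, 2, 2). L_avg = sum(p_i * l_i) = 9/62*3 + 15/62*2 + 4/31*4 + 1/31*4 + 13/62*2 + 15/62*2 = 153/62 = 2.4677

2.4677 bits


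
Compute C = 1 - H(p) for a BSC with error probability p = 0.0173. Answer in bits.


H(p) = -p*log2(p) - (1-p)*log2(1-p) = -0.0173*log2(0.0173) - 0.9827*log2(0.9827) = 0.101258 + 0.024741 = 0.126. C = 1 - H(p) = 1 - 0.126 = 0.874

0.874 bits


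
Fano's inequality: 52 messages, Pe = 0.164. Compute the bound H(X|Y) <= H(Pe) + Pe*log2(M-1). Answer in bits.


H(Pe) = -Pe*log2(Pe) - (1-Pe)*log2(1-Pe) = -0.164*log2(0.164) - 0.836*log2(0.836) = 0.427750 + 0.216043 = 0.6438. Pe*log2(M-1) = 0.164*log2(51) = 0.930278. Bound = H(Pe) + Pe*log2(M-1) = 0.427750 + 0.216043 + 0.930278 = 1.5741

1.5741 bits


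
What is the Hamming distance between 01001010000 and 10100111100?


Count differing positions: ^ ^ ^ . ^ ^ . ^ ^ . . = 7 differences

7


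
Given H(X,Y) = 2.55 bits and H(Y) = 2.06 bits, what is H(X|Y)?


H(X|Y) = H(X,Y) - H(Y) = 2.55 - 2.06 = 0.49

0.49 bits


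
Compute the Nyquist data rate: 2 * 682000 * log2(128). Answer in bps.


Rate = 2 * B * log2(M) = 2 * 682000 * 7.0 = 9548000.0

9548000.0 bps


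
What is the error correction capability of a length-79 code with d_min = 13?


Correction capability = floor((d-1)/2) = floor((13-1)/2) = 6

6 errors


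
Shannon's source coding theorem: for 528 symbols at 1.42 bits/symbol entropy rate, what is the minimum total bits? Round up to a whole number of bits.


Minimum bits >= n * H = 528 * 1.42 = 749.76, rounded up to a whole number of bits = 750

750 bits


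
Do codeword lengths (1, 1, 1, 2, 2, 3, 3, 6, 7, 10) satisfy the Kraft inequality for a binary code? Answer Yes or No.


Kraft sum = sum(2^(-l_i)) = 2.2744, need <= 1. Result: violated (a binary prefix-free code with these lengths cannot exist)

No


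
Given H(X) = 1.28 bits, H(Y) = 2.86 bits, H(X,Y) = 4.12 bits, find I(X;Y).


I(X;Y) = H(X) + H(Y) - H(X,Y) = 1.28 + 2.86 - 4.12 = 0.02

0.02 bits


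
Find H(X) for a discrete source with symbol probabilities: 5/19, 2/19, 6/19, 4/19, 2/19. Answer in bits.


H = -sum(p_i * log2(p_i)). Terms: -(5/19)*log2(5/19) = 0.506842; -(2/19)*log2(2/19) = 0.341887; -(6/19)*log2(6/19) = 0.525147; -(4/19)*log2(4/19) = 0.473248; -(2/19)*log2(2/19) = 0.341887. H = 0.506842 + 0.341887 + 0.525147 + 0.473248 + 0.341887 = 2.189

2.189 bits


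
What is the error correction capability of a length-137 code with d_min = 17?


Correction capability = floor((d-1)/2) = floor((17-1)/2) = 8

8 errors


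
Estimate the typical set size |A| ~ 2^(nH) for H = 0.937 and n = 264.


log2|A_typical| = nH = 264 * 0.937 = 247.368, so |A_typical| ~ 2^247.368 = 2.919e+74

2.919e+74


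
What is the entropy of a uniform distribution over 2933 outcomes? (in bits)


H = log2(n) = log2(2933) = 11.5182

11.5182 bits


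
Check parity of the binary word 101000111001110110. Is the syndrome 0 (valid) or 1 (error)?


Syndrome = XOR of all bits = 1 XOR 0 XOR 1 XOR 0 XOR 0 XOR 0 XOR 1 XOR 1 XOR 1 XOR 0 XOR 0 XOR 1 XOR 1 XOR 1 XOR 0 XOR 1 XOR 1 XOR 0 = 0

0


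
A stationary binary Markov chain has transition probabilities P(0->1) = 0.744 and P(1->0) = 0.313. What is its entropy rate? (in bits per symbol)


Stationary distribution: pi_0 = p10/(p01+p10) = 0.2961, pi_1 = 0.7039. Entropy rate H' = pi_0*H(p01) + pi_1*H(p10) = 0.2961*0.8207 + 0.7039*0.8966 = 0.8741

0.8741 bits/symbol


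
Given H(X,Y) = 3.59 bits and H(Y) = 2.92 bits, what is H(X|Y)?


H(X|Y) = H(X,Y) - H(Y) = 3.59 - 2.92 = 0.67

0.67 bits


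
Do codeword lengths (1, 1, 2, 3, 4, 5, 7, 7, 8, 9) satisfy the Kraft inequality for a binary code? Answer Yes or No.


Kraft sum = sum(2^(-l_i)) = 1.4902, need <= 1. Result: violated (a binary prefix-free code with these lengths cannot exist)

No


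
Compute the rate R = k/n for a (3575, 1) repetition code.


Rate = k/n = 1/3575

1/3575


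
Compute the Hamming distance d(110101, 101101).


Count differing positions: . ^ ^ . . . = 2 differences

2


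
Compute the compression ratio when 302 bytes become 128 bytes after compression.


Ratio = original / compressed = 302 / 128 = 2.3594

2.3594


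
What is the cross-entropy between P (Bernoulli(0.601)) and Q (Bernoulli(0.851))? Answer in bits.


H(P,Q) = -p*log2(q) - (1-p)*log2(1-q). -0.601*log2(0.851) = 0.139894; -0.399*log2(0.149) = 1.095900. H(P,Q) = 0.139894 + 1.095900 = 1.2358

1.2358 bits


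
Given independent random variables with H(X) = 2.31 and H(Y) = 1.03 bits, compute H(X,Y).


For independent variables, H(X,Y) = H(X) + H(Y) = 2.31 + 1.03 = 3.34

3.34 bits


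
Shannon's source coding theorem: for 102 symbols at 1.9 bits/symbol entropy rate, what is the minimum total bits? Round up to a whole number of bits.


Minimum bits >= n * H = 102 * 1.9 = 193.8, rounded up to a whole number of bits = 194

194 bits


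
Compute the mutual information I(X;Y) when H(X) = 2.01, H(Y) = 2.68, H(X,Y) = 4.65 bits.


I(X;Y) = H(X) + H(Y) - H(X,Y) = 2.01 + 2.68 - 4.65 = 0.04

0.04 bits


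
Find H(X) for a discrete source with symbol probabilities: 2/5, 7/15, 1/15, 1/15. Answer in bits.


H = -sum(p_i * log2(p_i)). Terms: -(2/5)*log2(2/5) = 0.528771; -(7/15)*log2(7/15) = 0.513117; -(1/15)*log2(1/15) = 0.260459; -(1/15)*log2(1/15) = 0.260459. H = 0.528771 + 0.513117 + 0.260459 + 0.260459 = 1.5628

1.5628 bits


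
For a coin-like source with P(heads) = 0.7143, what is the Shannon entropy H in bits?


H = -p*log2(p) - (1-p)*log2(1-p). -0.7143*log2(0.7143) = 0.346720; -0.2857*log2(0.2857) = 0.516382. H = 0.346720 + 0.516382 = 0.8631

0.8631 bits


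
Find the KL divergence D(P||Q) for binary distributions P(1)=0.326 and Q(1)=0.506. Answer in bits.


KL = p*log2(p/q) + (1-p)*log2((1-p)/(1-q)) = 0.326*log2(0.326/0.506) + 0.674*log2(0.674/0.494) = 0.0953

0.0953 bits


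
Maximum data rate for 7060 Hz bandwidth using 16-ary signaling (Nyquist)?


Rate = 2 * B * log2(M) = 2 * 7060 * 4.0 = 56480.0

56480.0 bps


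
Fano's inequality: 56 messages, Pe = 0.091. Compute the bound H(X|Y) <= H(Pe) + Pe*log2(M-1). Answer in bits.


H(Pe) = -Pe*log2(Pe) - (1-Pe)*log2(1-Pe) = -0.091*log2(0.091) - 0.909*log2(0.909) = 0.314677 + 0.125122 = 0.4398. Pe*log2(M-1) = 0.091*log2(55) = 0.526104. Bound = H(Pe) + Pe*log2(M-1) = 0.314677 + 0.125122 + 0.526104 = 0.9659

0.9659 bits


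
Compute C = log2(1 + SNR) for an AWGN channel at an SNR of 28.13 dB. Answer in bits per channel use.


SNR_linear = 10^(28.13/10) = 650.1297; C = log2(1 + SNR_linear) = log2(1 + 650.1297) = 9.3468

9.3468 bits/channel use


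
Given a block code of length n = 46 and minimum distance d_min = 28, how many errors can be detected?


Detection capability = d_min - 1 = 28 - 1 = 27

27 errors


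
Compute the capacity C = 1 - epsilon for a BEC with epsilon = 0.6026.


C = 1 - epsilon = 1 - 0.6026 = 0.3974

0.3974 bits


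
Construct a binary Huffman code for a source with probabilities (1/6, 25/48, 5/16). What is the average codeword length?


Huffman construction (repeatedly merge the two least-probable nodes; each merge adds 1 bit to every symbol beneath it): 1/6 + 5/16 = 23/48; 23/48 + 25/48 = 1. Resulting codeword lengths (in the order the probabilities were given): (2, 1, 2). L_avg = sum(p_i * l_i) = 1/6*2 + 25/48*1 + 5/16*2 = 71/48 = 1.4792

1.4792 bits


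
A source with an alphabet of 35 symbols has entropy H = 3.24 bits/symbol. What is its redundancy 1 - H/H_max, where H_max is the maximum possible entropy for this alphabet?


H_max = log2(K) = log2(35) = 5.1293 bits/symbol. Redundancy = 1 - H/H_max = 1 - 3.24/5.1293 = 1 - 0.6317 = 0.3683

0.3683


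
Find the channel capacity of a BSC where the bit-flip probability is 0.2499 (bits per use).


H(p) = -p*log2(p) - (1-p)*log2(1-p) = -0.2499*log2(0.2499) - 0.7501*log2(0.7501) = 0.499944 + 0.311175 = 0.8111. C = 1 - H(p) = 1 - 0.8111 = 0.1889

0.1889 bits


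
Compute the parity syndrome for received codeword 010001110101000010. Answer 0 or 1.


Syndrome = XOR of all bits = 0 XOR 1 XOR 0 XOR 0 XOR 0 XOR 1 XOR 1 XOR 1 XOR 0 XOR 1 XOR 0 XOR 1 XOR 0 XOR 0 XOR 0 XOR 0 XOR 1 XOR 0 = 1

1


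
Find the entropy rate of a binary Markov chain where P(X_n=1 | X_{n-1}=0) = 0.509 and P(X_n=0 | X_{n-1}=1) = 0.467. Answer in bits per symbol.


Stationary distribution: pi_0 = p10/(p01+p10) = 0.4785, pi_1 = 0.5215. Entropy rate H' = pi_0*H(p01) + pi_1*H(p10) = 0.4785*0.9998 + 0.5215*0.9969 = 0.9982

0.9982 bits/symbol


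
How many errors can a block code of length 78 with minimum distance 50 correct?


Correction capability = floor((d-1)/2) = floor((50-1)/2) = 24

24 errors


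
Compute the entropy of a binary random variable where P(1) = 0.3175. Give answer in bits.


H = -p*log2(p) - (1-p)*log2(1-p). -0.3175*log2(0.3175) = 0.525517; -0.6825*log2(0.6825) = 0.376125. H = 0.525517 + 0.376125 = 0.9016

0.9016 bits


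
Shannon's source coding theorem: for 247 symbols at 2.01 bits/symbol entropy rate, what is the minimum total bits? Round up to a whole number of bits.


Minimum bits >= n * H = 247 * 2.01 = 496.47, rounded up to a whole number of bits = 497

497 bits


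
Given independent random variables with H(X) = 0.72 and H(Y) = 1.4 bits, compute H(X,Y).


For independent variables, H(X,Y) = H(X) + H(Y) = 0.72 + 1.4 = 2.12

2.12 bits


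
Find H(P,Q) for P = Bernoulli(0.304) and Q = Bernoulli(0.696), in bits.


H(P,Q) = -p*log2(q) - (1-p)*log2(1-q). -0.304*log2(0.696) = 0.158944; -0.696*log2(0.304) = 1.195628. H(P,Q) = 0.158944 + 1.195628 = 1.3546

1.3546 bits


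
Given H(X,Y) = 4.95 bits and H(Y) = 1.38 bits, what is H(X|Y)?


H(X|Y) = H(X,Y) - H(Y) = 4.95 - 1.38 = 3.57

3.57 bits


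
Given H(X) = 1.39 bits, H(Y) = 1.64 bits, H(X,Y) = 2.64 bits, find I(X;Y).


I(X;Y) = H(X) + H(Y) - H(X,Y) = 1.39 + 1.64 - 2.64 = 0.39

0.39 bits


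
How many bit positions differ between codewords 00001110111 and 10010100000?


Count differing positions: ^ . . ^ ^ . ^ . ^ ^ ^ = 7 differences

7


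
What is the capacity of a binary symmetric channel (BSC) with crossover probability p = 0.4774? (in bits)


H(p) = -p*log2(p) - (1-p)*log2(1-p) = -0.4774*log2(0.4774) - 0.5226*log2(0.5226) = 0.509257 + 0.489269 = 0.9985. C = 1 - H(p) = 1 - 0.9985 = 0.0015

0.0015 bits


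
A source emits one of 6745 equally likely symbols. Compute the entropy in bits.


H = log2(n) = log2(6745) = 12.7196

12.7196 bits


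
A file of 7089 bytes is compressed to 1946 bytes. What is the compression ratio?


Ratio = original / compressed = 7089 / 1946 = 3.6429

3.6429


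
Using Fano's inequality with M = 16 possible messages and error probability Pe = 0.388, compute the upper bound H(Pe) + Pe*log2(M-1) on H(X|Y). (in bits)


H(Pe) = -Pe*log2(Pe) - (1-Pe)*log2(1-Pe) = -0.388*log2(0.388) - 0.612*log2(0.612) = 0.529958 + 0.433539 = 0.9635. Pe*log2(M-1) = 0.388*log2(15) = 1.515874. Bound = H(Pe) + Pe*log2(M-1) = 0.529958 + 0.433539 + 1.515874 = 2.4794

2.4794 bits


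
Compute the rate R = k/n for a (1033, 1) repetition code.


Rate = k/n = 1/1033

1/1033


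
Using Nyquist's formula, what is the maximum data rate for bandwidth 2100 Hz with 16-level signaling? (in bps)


Rate = 2 * B * log2(M) = 2 * 2100 * 4.0 = 16800.0

16800.0 bps


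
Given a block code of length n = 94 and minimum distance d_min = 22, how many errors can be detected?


Detection capability = d_min - 1 = 22 - 1 = 21

21 errors


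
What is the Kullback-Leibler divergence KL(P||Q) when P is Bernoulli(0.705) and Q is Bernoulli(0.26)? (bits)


KL = p*log2(p/q) + (1-p)*log2((1-p)/(1-q)) = 0.705*log2(0.705/0.26) + 0.295*log2(0.295/0.74) = 0.6232

0.6232 bits


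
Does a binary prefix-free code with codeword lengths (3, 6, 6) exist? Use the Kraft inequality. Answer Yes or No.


Kraft sum = sum(2^(-l_i)) = 0.1562, need <= 1. Result: satisfied (a binary prefix-free code with these lengths exists)

Yes


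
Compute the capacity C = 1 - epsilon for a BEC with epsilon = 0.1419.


C = 1 - epsilon = 1 - 0.1419 = 0.8581

0.8581 bits


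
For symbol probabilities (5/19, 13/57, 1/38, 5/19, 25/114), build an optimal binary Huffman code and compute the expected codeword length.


Huffman construction (repeatedly merge the two least-probable nodes; each merge adds 1 bit to every symbol beneath it): 1/38 + 25/114 = 14/57; 13/57 + 14/57 = 9/19; 5/19 + 5/19 = 10/19; 9/19 + 10/19 = 1. Resulting codeword lengths (in the order the probabilities were given): (2, 2, 3, 2, 3). L_avg = sum(p_i * l_i) = 5/19*2 + 13/57*2 + 1/38*3 + 5/19*2 + 25/114*3 = 128/57 = 2.2456

2.2456 bits


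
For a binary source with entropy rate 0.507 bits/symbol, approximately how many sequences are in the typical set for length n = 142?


log2|A_typical| = nH = 142 * 0.507 = 71.994, so |A_typical| ~ 2^71.994 = 4.703e+21

4.703e+21


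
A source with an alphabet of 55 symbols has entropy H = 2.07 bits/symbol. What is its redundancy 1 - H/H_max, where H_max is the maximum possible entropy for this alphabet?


H_max = log2(K) = log2(55) = 5.7814 bits/symbol. Redundancy = 1 - H/H_max = 1 - 2.07/5.7814 = 1 - 0.358 = 0.642

0.642


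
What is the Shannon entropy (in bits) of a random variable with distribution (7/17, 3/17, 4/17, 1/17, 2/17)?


H = -sum(p_i * log2(p_i)). Terms: -(7/17)*log2(7/17) = 0.527103; -(3/17)*log2(3/17) = 0.441618; -(4/17)*log2(4/17) = 0.491168; -(1/17)*log2(1/17) = 0.240439; -(2/17)*log2(2/17) = 0.363231. H = 0.527103 + 0.441618 + 0.491168 + 0.240439 + 0.363231 = 2.0636

2.0636 bits


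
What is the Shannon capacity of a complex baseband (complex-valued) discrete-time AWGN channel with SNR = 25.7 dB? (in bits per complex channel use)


SNR_linear = 10^(25.7/10) = 371.5352; C = log2(1 + SNR_linear) = log2(1 + 371.5352) = 8.5412

8.5412 bits/channel use


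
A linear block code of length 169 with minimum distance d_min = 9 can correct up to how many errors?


Correction capability = floor((d-1)/2) = floor((9-1)/2) = 4

4 errors


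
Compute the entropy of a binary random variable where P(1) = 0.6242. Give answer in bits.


H = -p*log2(p) - (1-p)*log2(1-p). -0.6242*log2(0.6242) = 0.424406; -0.3758*log2(0.3758) = 0.530616. H = 0.424406 + 0.530616 = 0.955

0.955 bits


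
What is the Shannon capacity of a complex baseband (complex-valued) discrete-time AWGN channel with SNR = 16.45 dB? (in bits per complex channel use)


SNR_linear = 10^(16.45/10) = 44.157; C = log2(1 + SNR_linear) = log2(1 + 44.157) = 5.4969

5.4969 bits/channel use


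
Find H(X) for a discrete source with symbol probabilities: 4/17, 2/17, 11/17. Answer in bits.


H = -sum(p_i * log2(p_i)). Terms: -(4/17)*log2(4/17) = 0.491168; -(2/17)*log2(2/17) = 0.363231; -(11/17)*log2(11/17) = 0.406373. H = 0.491168 + 0.363231 + 0.406373 = 1.2608

1.2608 bits


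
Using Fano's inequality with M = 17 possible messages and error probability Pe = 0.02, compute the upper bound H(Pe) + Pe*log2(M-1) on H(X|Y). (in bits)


H(Pe) = -Pe*log2(Pe) - (1-Pe)*log2(1-Pe) = -0.02*log2(0.02) - 0.98*log2(0.98) = 0.112877 + 0.028563 = 0.1414. Pe*log2(M-1) = 0.02*log2(16) = 0.080000. Bound = H(Pe) + Pe*log2(M-1) = 0.112877 + 0.028563 + 0.080000 = 0.2214

0.2214 bits


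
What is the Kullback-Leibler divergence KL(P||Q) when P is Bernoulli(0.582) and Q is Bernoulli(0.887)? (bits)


KL = p*log2(p/q) + (1-p)*log2((1-p)/(1-q)) = 0.582*log2(0.582/0.887) + 0.418*log2(0.418/0.113) = 0.435

0.435 bits


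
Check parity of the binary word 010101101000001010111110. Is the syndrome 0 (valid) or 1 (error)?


Syndrome = XOR of all bits = 0 XOR 1 XOR 0 XOR 1 XOR 0 XOR 1 XOR 1 XOR 0 XOR 1 XOR 0 XOR 0 XOR 0 XOR 0 XOR 0 XOR 1 XOR 0 XOR 1 XOR 0 XOR 1 XOR 1 XOR 1 XOR 1 XOR 1 XOR 0 = 0

0


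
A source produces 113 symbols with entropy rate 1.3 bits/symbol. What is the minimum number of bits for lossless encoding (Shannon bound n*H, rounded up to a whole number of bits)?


Minimum bits >= n * H = 113 * 1.3 = 146.9, rounded up to a whole number of bits = 147

147 bits


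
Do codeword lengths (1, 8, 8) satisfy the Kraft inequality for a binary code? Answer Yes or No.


Kraft sum = sum(2^(-l_i)) = 0.5078, need <= 1. Result: satisfied (a binary prefix-free code with these lengths exists)

Yes


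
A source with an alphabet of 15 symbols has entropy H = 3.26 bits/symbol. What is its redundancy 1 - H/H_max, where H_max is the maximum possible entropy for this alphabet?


H_max = log2(K) = log2(15) = 3.9069 bits/symbol. Redundancy = 1 - H/H_max = 1 - 3.26/3.9069 = 1 - 0.8344 = 0.1656

0.1656


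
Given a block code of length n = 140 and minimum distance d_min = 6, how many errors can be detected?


Detection capability = d_min - 1 = 6 - 1 = 5

5 errors


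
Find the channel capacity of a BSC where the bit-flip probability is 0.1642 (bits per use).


H(p) = -p*log2(p) - (1-p)*log2(1-p) = -0.1642*log2(0.1642) - 0.8358*log2(0.8358) = 0.427983 + 0.216280 = 0.6443. C = 1 - H(p) = 1 - 0.6443 = 0.3557

0.3557 bits


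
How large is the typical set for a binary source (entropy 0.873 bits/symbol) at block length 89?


log2|A_typical| = nH = 89 * 0.873 = 77.697, so |A_typical| ~ 2^77.697 = 2.450e+23

2.450e+23


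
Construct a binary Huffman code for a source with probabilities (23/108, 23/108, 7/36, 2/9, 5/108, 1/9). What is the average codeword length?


Huffman construction (repeatedly merge the two least-probable nodes; each merge adds 1 bit to every symbol beneath it): 5/108 + 1/9 = 17/108; 17/108 + 7/36 = 19/54; 23/108 + 23/108 = 23/54; 2/9 + 19/54 = 31/54; 23/54 + 31/54 = 1. Resulting codeword lengths (in the order the probabilities were given): (2, 2, 3, 2, 4, 4). L_avg = sum(p_i * l_i) = 23/108*2 + 23/108*2 + 7/36*3 + 2/9*2 + 5/108*4 + 1/9*4 = 271/108 = 2.5093

2.5093 bits


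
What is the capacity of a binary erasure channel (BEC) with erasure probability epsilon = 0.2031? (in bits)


C = 1 - epsilon = 1 - 0.2031 = 0.7969

0.7969 bits


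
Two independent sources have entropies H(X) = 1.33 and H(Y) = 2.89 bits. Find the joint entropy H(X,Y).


For independent variables, H(X,Y) = H(X) + H(Y) = 1.33 + 2.89 = 4.22

4.22 bits


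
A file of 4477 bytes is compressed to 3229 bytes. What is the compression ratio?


Ratio = original / compressed = 4477 / 3229 = 1.3865

1.3865


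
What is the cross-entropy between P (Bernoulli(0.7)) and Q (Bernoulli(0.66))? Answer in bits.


H(P,Q) = -p*log2(q) - (1-p)*log2(1-q). -0.7*log2(0.66) = 0.419623; -0.3*log2(0.34) = 0.466918. H(P,Q) = 0.419623 + 0.466918 = 0.8865

0.8865 bits


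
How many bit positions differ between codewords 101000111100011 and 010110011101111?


Count differing positions: ^ ^ ^ ^ ^ . ^ . . . . ^ ^ . . = 8 differences

8


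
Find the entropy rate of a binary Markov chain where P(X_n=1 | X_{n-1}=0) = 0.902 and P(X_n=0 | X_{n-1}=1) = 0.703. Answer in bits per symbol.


Stationary distribution: pi_0 = p10/(p01+p10) = 0.438, pi_1 = 0.562. Entropy rate H' = pi_0*H(p01) + pi_1*H(p10) = 0.438*0.4626 + 0.562*0.8776 = 0.6958

0.6958 bits/symbol


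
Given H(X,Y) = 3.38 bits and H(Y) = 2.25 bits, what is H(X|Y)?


H(X|Y) = H(X,Y) - H(Y) = 3.38 - 2.25 = 1.13

1.13 bits


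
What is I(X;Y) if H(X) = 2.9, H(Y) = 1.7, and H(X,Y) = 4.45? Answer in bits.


I(X;Y) = H(X) + H(Y) - H(X,Y) = 2.9 + 1.7 - 4.45 = 0.15

0.15 bits


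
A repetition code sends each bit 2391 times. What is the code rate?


Rate = k/n = 1/2391

1/2391


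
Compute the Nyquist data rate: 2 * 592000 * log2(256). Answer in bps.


Rate = 2 * B * log2(M) = 2 * 592000 * 8.0 = 9472000.0

9472000.0 bps


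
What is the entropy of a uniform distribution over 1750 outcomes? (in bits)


H = log2(n) = log2(1750) = 10.7731

10.7731 bits


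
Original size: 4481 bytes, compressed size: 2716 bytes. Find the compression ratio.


Ratio = original / compressed = 4481 / 2716 = 1.6499

1.6499


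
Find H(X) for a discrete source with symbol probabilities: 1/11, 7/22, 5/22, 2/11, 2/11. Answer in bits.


H = -sum(p_i * log2(p_i)). Terms: -(1/11)*log2(1/11) = 0.314494; -(7/22)*log2(7/22) = 0.525661; -(5/22)*log2(5/22) = 0.485796; -(2/11)*log2(2/11) = 0.447169; -(2/11)*log2(2/11) = 0.447169. H = 0.314494 + 0.525661 + 0.485796 + 0.447169 + 0.447169 = 2.2203

2.2203 bits


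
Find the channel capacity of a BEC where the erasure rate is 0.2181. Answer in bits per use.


C = 1 - epsilon = 1 - 0.2181 = 0.7819

0.7819 bits


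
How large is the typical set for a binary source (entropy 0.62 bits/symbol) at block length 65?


log2|A_typical| = nH = 65 * 0.62 = 40.3, so |A_typical| ~ 2^40.3 = 1.354e+12

1.354e+12


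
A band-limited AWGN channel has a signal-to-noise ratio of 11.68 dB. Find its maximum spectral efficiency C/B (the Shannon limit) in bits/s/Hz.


SNR_linear = 10^(11.68/10) = 14.7231; C/B = log2(1 + SNR_linear) = log2(1 + 14.7231) = 3.9748

3.9748 bits/s/Hz


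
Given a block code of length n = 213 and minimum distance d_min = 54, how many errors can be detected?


Detection capability = d_min - 1 = 54 - 1 = 53

53 errors


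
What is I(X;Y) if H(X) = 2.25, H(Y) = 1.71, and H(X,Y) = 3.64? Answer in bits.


I(X;Y) = H(X) + H(Y) - H(X,Y) = 2.25 + 1.71 - 3.64 = 0.32

0.32 bits


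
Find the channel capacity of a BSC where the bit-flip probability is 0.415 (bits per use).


H(p) = -p*log2(p) - (1-p)*log2(1-p) = -0.415*log2(0.415) - 0.585*log2(0.585) = 0.526559 + 0.452493 = 0.9791. C = 1 - H(p) = 1 - 0.9791 = 0.0209

0.0209 bits


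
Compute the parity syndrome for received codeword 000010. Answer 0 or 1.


Syndrome = XOR of all bits = 0 XOR 0 XOR 0 XOR 0 XOR 1 XOR 0 = 1

1


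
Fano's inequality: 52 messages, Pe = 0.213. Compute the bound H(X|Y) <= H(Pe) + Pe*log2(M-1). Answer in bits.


H(Pe) = -Pe*log2(Pe) - (1-Pe)*log2(1-Pe) = -0.213*log2(0.213) - 0.787*log2(0.787) = 0.475219 + 0.271959 = 0.7472. Pe*log2(M-1) = 0.213*log2(51) = 1.208227. Bound = H(Pe) + Pe*log2(M-1) = 0.475219 + 0.271959 + 1.208227 = 1.9554

1.9554 bits


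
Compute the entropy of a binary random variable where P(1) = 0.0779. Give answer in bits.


H = -p*log2(p) - (1-p)*log2(1-p). -0.0779*log2(0.0779) = 0.286846; -0.9221*log2(0.9221) = 0.107890. H = 0.286846 + 0.107890 = 0.3947

0.3947 bits


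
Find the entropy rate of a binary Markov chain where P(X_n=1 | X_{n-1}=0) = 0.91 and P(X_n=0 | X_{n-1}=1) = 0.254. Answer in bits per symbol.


Stationary distribution: pi_0 = p10/(p01+p10) = 0.2182, pi_1 = 0.7818. Entropy rate H' = pi_0*H(p01) + pi_1*H(p10) = 0.2182*0.4365 + 0.7818*0.8176 = 0.7344

0.7344 bits/symbol


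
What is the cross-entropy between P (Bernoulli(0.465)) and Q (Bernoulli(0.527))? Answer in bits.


H(P,Q) = -p*log2(q) - (1-p)*log2(1-q). -0.465*log2(0.527) = 0.429718; -0.535*log2(0.473) = 0.577847. H(P,Q) = 0.429718 + 0.577847 = 1.0076

1.0076 bits


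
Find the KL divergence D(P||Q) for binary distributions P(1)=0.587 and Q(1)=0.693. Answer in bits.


KL = p*log2(p/q) + (1-p)*log2((1-p)/(1-q)) = 0.587*log2(0.587/0.693) + 0.413*log2(0.413/0.307) = 0.0361

0.0361 bits


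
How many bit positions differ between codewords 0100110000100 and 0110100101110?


Count differing positions: . . ^ . . ^ . ^ . ^ . ^ . = 5 differences

5


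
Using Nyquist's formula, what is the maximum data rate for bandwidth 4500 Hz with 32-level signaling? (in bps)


Rate = 2 * B * log2(M) = 2 * 4500 * 5.0 = 45000.0

45000.0 bps


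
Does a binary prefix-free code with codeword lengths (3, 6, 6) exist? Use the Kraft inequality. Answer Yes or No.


Kraft sum = sum(2^(-l_i)) = 0.1562, need <= 1. Result: satisfied (a binary prefix-free code with these lengths exists)

Yes


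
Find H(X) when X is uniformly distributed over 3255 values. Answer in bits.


H = log2(n) = log2(3255) = 11.6684

11.6684 bits


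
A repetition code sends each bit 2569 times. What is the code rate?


Rate = k/n = 1/2569

1/2569


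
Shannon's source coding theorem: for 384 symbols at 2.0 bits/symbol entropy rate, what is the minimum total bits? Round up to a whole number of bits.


Minimum bits >= n * H = 384 * 2.0 = 768.0, rounded up to a whole number of bits = 768

768 bits


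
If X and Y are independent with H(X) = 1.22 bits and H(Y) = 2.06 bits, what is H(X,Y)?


For independent variables, H(X,Y) = H(X) + H(Y) = 1.22 + 2.06 = 3.28

3.28 bits


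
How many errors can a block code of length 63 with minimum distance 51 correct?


Correction capability = floor((d-1)/2) = floor((51-1)/2) = 25

25 errors


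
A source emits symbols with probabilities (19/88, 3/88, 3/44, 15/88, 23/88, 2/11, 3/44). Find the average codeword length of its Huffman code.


Huffman construction (repeatedly merge the two least-probable nodes; each merge adds 1 bit to every symbol beneath it): 3/88 + 3/44 = 9/88; 3/44 + 9/88 = 15/88; 15/88 + 15/88 = 15/44; 2/11 + 19/88 = 35/88; 23/88 + 15/44 = 53/88; 35/88 + 53/88 = 1. Resulting codeword lengths (in the order the probabilities were given): (2, 5, 5, 3, 2, 2, 4). L_avg = sum(p_i * l_i) = 19/88*2 + 3/88*5 + 3/44*5 + 15/88*3 + 23/88*2 + 2/11*2 + 3/44*4 = 115/44 = 2.6136

2.6136 bits


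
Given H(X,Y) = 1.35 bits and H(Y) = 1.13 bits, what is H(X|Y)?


H(X|Y) = H(X,Y) - H(Y) = 1.35 - 1.13 = 0.22

0.22 bits


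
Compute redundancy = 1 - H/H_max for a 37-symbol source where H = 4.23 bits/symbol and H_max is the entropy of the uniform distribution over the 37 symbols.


H_max = log2(K) = log2(37) = 5.2095 bits/symbol. Redundancy = 1 - H/H_max = 1 - 4.23/5.2095 = 1 - 0.812 = 0.188

0.188


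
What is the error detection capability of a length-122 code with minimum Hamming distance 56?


Detection capability = d_min - 1 = 56 - 1 = 55

55 errors


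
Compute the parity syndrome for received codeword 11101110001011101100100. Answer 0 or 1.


Syndrome = XOR of all bits = 1 XOR 1 XOR 1 XOR 0 XOR 1 XOR 1 XOR 1 XOR 0 XOR 0 XOR 0 XOR 1 XOR 0 XOR 1 XOR 1 XOR 1 XOR 0 XOR 1 XOR 1 XOR 0 XOR 0 XOR 1 XOR 0 XOR 0 = 1

1


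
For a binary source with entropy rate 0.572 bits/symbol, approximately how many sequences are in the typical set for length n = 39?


log2|A_typical| = nH = 39 * 0.572 = 22.308, so |A_typical| ~ 2^22.308 = 5.193e+06

5.193e+06
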